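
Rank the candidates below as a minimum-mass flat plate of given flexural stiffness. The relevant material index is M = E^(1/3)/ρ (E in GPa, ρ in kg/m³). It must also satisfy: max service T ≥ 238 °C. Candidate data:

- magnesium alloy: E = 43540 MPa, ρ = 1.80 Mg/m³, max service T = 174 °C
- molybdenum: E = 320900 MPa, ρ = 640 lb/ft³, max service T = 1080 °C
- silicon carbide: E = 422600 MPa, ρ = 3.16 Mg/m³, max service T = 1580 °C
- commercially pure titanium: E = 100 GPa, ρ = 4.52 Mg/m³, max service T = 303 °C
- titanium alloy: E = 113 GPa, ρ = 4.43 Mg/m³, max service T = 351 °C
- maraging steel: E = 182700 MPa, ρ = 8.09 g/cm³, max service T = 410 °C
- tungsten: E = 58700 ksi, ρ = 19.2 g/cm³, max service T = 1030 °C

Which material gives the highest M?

silicon carbide

Screen on constraints: max service T ≥ 238 °C. Survivors: molybdenum, silicon carbide, commercially pure titanium, titanium alloy, maraging steel, tungsten.
Normalizing units and computing the index:
  molybdenum: E = 320.9 GPa, ρ = 10250 kg/m³
  silicon carbide: E = 422.6 GPa, ρ = 3160 kg/m³
  commercially pure titanium: E = 100.0 GPa, ρ = 4520 kg/m³
  titanium alloy: E = 113.0 GPa, ρ = 4430 kg/m³
  maraging steel: E = 182.7 GPa, ρ = 8090 kg/m³
  tungsten: E = 404.7 GPa, ρ = 19200 kg/m³
  silicon carbide: M = 2.37×10⁻³
  titanium alloy: M = 1.09×10⁻³
  commercially pure titanium: M = 1.03×10⁻³
  maraging steel: M = 0.701×10⁻³
  molybdenum: M = 0.668×10⁻³
  tungsten: M = 0.385×10⁻³
The maximum is for silicon carbide.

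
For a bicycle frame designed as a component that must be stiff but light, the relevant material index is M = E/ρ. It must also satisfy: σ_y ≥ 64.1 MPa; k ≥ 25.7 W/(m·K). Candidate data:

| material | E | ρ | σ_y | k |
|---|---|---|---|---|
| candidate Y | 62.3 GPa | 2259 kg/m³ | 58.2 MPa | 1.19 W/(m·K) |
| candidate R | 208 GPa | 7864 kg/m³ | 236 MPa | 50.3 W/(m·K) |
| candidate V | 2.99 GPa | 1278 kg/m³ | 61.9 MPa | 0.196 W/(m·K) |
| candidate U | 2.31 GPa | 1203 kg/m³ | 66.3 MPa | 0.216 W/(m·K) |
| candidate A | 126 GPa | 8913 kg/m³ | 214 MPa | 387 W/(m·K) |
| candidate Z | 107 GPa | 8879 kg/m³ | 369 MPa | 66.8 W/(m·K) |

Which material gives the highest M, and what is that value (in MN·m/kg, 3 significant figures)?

Screen on constraints: σ_y ≥ 64.1 MPa; k ≥ 25.7 W/(m·K). Survivors: candidate R, candidate A, candidate Z.
Computing M directly (units already consistent):
  candidate R: M = 26.4 MN·m/kg
  candidate A: M = 14.1 MN·m/kg
  candidate Z: M = 12.1 MN·m/kg
Candidate R ranks first.

candidate R, M = 26.4 MN·m/kg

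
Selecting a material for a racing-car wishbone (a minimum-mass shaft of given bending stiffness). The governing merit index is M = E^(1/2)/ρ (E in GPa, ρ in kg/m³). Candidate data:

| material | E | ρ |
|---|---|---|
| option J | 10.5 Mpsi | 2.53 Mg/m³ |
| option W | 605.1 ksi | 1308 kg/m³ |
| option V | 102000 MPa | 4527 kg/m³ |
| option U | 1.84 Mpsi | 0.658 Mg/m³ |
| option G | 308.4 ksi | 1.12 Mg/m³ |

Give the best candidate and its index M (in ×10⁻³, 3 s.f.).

In SI units:
  option J: E = 72.39 GPa, ρ = 2530 kg/m³
  option W: E = 4.172 GPa, ρ = 1308 kg/m³
  option V: E = 102.0 GPa, ρ = 4527 kg/m³
  option U: E = 12.69 GPa, ρ = 658.0 kg/m³
  option G: E = 2.126 GPa, ρ = 1120 kg/m³
  option U: M = 5.41×10⁻³
  option J: M = 3.36×10⁻³
  option V: M = 2.23×10⁻³
  option W: M = 1.56×10⁻³
  option G: M = 1.30×10⁻³
Highest index: option U.

option U, M = 5.41×10⁻³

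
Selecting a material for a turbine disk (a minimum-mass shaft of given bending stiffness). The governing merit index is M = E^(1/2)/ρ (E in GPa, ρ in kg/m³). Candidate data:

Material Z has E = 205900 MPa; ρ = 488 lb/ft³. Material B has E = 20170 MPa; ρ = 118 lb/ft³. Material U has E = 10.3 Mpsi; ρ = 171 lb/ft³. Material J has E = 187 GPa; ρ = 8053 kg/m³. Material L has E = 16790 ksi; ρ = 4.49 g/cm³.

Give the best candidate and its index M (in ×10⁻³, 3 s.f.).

material U, M = 3.08×10⁻³

After converting to SI:
  material Z: E = 205.9 GPa, ρ = 7817 kg/m³
  material B: E = 20.17 GPa, ρ = 1890 kg/m³
  material U: E = 71.02 GPa, ρ = 2739 kg/m³
  material J: E = 187.0 GPa, ρ = 8053 kg/m³
  material L: E = 115.8 GPa, ρ = 4490 kg/m³
  material U: M = 3.08×10⁻³
  material L: M = 2.40×10⁻³
  material B: M = 2.38×10⁻³
  material Z: M = 1.84×10⁻³
  material J: M = 1.70×10⁻³
Highest index: material U.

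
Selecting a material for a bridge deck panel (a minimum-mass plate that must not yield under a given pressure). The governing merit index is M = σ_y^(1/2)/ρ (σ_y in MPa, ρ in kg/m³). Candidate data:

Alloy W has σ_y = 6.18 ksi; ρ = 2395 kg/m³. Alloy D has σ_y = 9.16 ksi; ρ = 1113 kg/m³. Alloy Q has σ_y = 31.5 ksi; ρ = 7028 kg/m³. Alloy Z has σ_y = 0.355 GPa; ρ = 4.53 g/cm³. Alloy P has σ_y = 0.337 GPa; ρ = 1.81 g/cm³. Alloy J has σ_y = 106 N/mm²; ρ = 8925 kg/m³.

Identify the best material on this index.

alloy P

In SI units:
  alloy W: σ_y = 42.61 MPa, ρ = 2395 kg/m³
  alloy D: σ_y = 63.16 MPa, ρ = 1113 kg/m³
  alloy Q: σ_y = 217.2 MPa, ρ = 7028 kg/m³
  alloy Z: σ_y = 355.0 MPa, ρ = 4530 kg/m³
  alloy P: σ_y = 337.0 MPa, ρ = 1810 kg/m³
  alloy J: σ_y = 106.0 MPa, ρ = 8925 kg/m³
  alloy P: M = 10.1×10⁻³
  alloy D: M = 7.14×10⁻³
  alloy Z: M = 4.16×10⁻³
  alloy W: M = 2.73×10⁻³
  alloy Q: M = 2.10×10⁻³
  alloy J: M = 1.15×10⁻³
Alloy P has the largest M.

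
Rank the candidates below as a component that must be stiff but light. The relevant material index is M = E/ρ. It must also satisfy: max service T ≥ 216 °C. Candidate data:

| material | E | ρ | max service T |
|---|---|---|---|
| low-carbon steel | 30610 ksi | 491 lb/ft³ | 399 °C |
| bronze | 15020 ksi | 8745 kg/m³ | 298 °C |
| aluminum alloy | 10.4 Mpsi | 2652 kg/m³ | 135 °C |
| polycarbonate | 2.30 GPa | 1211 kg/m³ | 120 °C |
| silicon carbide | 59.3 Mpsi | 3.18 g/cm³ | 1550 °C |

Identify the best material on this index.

Screen on constraints: max service T ≥ 216 °C. Survivors: low-carbon steel, bronze, silicon carbide.
After converting to SI:
  low-carbon steel: E = 211.0 GPa, ρ = 7865 kg/m³
  bronze: E = 103.6 GPa, ρ = 8745 kg/m³
  silicon carbide: E = 408.9 GPa, ρ = 3180 kg/m³
  silicon carbide: M = 129 MN·m/kg
  low-carbon steel: M = 26.8 MN·m/kg
  bronze: M = 11.8 MN·m/kg
Silicon carbide has the largest M.

silicon carbide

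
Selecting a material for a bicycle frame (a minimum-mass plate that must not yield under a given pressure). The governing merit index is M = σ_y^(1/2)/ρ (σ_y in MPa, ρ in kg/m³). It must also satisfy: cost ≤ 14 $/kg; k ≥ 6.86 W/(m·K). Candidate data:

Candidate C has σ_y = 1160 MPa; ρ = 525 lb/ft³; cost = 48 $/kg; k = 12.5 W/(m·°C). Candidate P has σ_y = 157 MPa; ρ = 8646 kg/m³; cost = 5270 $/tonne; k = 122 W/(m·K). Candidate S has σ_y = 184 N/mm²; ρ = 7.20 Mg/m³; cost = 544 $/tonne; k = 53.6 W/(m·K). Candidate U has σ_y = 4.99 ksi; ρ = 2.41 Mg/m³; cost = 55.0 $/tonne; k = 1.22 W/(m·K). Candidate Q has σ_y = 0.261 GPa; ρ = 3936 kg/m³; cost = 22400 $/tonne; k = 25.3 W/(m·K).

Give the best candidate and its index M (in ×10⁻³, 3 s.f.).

candidate S, M = 1.88×10⁻³

Screen on constraints: cost ≤ 14 $/kg; k ≥ 6.86 W/(m·K). Survivors: candidate P, candidate S.
Convert each candidate to consistent units, then evaluate M:
  candidate P: σ_y = 157.0 MPa, ρ = 8646 kg/m³
  candidate S: σ_y = 184.0 MPa, ρ = 7200 kg/m³
  candidate S: M = 1.88×10⁻³
  candidate P: M = 1.45×10⁻³
The maximum is for candidate S.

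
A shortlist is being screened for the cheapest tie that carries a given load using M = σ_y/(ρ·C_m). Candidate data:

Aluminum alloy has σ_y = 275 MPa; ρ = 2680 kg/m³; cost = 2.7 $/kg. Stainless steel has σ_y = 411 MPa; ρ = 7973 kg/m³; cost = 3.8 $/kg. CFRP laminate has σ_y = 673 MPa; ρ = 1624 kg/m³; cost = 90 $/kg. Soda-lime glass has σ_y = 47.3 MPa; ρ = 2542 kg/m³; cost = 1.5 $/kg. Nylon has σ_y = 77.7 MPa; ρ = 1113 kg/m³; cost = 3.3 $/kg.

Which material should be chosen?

aluminum alloy

Computing M directly (units already consistent):
  aluminum alloy: M = 38.0 kN·m per $
  nylon: M = 21.2 kN·m per $
  stainless steel: M = 13.6 kN·m per $
  soda-lime glass: M = 12.4 kN·m per $
  CFRP laminate: M = 4.60 kN·m per $
Highest index: aluminum alloy.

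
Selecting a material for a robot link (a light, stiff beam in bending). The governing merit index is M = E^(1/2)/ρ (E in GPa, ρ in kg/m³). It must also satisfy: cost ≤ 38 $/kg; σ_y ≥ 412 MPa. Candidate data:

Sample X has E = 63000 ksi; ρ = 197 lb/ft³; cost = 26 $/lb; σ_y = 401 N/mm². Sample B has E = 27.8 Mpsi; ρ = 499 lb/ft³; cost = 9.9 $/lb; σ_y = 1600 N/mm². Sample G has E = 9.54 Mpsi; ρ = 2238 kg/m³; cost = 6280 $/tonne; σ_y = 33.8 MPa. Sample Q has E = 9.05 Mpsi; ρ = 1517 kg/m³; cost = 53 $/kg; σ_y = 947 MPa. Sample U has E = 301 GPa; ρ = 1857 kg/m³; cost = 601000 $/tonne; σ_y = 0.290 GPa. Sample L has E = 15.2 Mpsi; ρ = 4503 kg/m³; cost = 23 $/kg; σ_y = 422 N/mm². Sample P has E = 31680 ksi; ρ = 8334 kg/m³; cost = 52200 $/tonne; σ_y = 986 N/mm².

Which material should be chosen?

sample L

Screen on constraints: cost ≤ 38 $/kg; σ_y ≥ 412 MPa. Survivors: sample B, sample L.
Putting every candidate on a common basis:
  sample B: E = 191.7 GPa, ρ = 7993 kg/m³
  sample L: E = 104.8 GPa, ρ = 4503 kg/m³
  sample L: M = 2.27×10⁻³
  sample B: M = 1.73×10⁻³
Sample L ranks first.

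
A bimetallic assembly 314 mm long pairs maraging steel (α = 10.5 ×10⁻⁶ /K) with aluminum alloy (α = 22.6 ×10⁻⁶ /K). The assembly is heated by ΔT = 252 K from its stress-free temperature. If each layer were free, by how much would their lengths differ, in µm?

957 µm

Δα = |10.5 − 22.6|×10⁻⁶/K = 12.1×10⁻⁶/K.
ΔL_mismatch = Δα·L·ΔT = 12.1×10⁻⁶ × 314.0 mm × 252.0 K = 957 µm.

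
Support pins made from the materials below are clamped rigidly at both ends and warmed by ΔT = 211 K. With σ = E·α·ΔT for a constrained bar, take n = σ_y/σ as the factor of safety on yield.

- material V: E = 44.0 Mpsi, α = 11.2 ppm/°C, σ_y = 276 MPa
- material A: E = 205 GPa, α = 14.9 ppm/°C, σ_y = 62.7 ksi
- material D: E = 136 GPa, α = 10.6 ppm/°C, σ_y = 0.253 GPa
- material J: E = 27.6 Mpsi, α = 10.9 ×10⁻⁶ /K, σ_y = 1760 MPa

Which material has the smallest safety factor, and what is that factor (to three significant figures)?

material V, n = 0.385

Per material, after unit conversion:
  material V: E = 303.4, α = 11.2, σ_y = 276.0 → σ = 717 MPa, n = 0.385
  material A: E = 205.0, α = 14.9, σ_y = 432.3 → σ = 644 MPa, n = 0.671
  material D: E = 136.0, α = 10.6, σ_y = 253.0 → σ = 304 MPa, n = 0.832
  material J: E = 190.3, α = 10.9, σ_y = 1760 → σ = 438 MPa, n = 4.02
The minimum is material V at n = 0.385.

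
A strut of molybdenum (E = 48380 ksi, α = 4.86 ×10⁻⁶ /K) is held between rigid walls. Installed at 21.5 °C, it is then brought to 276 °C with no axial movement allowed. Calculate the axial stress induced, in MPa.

E = 48380 ksi = 333.6 GPa.
ΔT = 254.5 K. Constrained thermal stress σ = E·α·ΔT = 333.6×10³ MPa × 4.86×10⁻⁶ × 254.5 = 413 MPa (compressive).

413 MPa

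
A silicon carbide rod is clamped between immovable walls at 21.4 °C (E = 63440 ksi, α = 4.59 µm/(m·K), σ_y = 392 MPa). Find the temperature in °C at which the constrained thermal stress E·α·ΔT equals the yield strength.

E = 63440 ksi = 437.4 GPa.
E·α·ΔT = 392.0 MPa ⇒ ΔT = 392.0 / (437.4×10³ × 4.59×10⁻⁶) = 195.3 K.
T = 21.4 + 195.3 = 216.7 °C.

217 °C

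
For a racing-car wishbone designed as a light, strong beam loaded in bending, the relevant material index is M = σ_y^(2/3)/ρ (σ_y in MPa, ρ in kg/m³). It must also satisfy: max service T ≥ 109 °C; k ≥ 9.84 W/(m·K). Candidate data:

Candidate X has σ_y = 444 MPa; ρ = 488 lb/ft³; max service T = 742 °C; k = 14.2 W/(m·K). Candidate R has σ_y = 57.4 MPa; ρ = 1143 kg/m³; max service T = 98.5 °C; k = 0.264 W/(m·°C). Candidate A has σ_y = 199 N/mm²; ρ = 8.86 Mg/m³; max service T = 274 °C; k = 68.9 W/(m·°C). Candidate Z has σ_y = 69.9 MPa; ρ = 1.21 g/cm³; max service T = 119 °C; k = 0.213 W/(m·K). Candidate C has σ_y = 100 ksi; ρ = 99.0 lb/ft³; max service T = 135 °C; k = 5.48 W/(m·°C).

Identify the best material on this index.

candidate X

Screen on constraints: max service T ≥ 109 °C; k ≥ 9.84 W/(m·K). Survivors: candidate X, candidate A.
In SI units:
  candidate X: σ_y = 444.0 MPa, ρ = 7817 kg/m³
  candidate A: σ_y = 199.0 MPa, ρ = 8860 kg/m³
  candidate X: M = 7.45×10⁻³
  candidate A: M = 3.85×10⁻³
Candidate X ranks first.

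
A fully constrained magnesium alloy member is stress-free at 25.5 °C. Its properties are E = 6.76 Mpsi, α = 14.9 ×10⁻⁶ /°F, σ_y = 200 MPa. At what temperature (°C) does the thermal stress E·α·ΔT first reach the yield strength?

185 °C

E = 6.76 Mpsi = 46.61 GPa.
α = 14.9×10⁻⁶/°F × 9/5 = 26.8×10⁻⁶/K.
E·α·ΔT = 200.0 MPa ⇒ ΔT = 200.0 / (46.61×10³ × 26.8×10⁻⁶) = 160.0 K.
T = 25.5 + 160.0 = 185.5 °C.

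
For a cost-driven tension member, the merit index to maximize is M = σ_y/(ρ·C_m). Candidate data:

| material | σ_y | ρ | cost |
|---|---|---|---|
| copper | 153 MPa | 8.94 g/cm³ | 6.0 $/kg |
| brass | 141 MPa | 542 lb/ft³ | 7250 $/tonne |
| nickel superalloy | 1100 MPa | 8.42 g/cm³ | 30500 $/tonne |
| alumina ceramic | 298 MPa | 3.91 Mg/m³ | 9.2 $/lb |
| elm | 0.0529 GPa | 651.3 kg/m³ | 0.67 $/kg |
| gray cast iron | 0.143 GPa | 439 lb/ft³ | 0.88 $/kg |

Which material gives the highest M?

In SI units:
  copper: σ_y = 153.0 MPa, ρ = 8940 kg/m³, cost = 6.000 $/kg
  brass: σ_y = 141.0 MPa, ρ = 8682 kg/m³, cost = 7.250 $/kg
  nickel superalloy: σ_y = 1100 MPa, ρ = 8420 kg/m³, cost = 30.50 $/kg
  alumina ceramic: σ_y = 298.0 MPa, ρ = 3910 kg/m³, cost = 20.28 $/kg
  elm: σ_y = 52.90 MPa, ρ = 651.3 kg/m³, cost = 0.6700 $/kg
  gray cast iron: σ_y = 143.0 MPa, ρ = 7032 kg/m³, cost = 0.8800 $/kg
  elm: M = 121 kN·m per $
  gray cast iron: M = 23.1 kN·m per $
  nickel superalloy: M = 4.28 kN·m per $
  alumina ceramic: M = 3.76 kN·m per $
  copper: M = 2.85 kN·m per $
  brass: M = 2.24 kN·m per $
The maximum is for elm.

elm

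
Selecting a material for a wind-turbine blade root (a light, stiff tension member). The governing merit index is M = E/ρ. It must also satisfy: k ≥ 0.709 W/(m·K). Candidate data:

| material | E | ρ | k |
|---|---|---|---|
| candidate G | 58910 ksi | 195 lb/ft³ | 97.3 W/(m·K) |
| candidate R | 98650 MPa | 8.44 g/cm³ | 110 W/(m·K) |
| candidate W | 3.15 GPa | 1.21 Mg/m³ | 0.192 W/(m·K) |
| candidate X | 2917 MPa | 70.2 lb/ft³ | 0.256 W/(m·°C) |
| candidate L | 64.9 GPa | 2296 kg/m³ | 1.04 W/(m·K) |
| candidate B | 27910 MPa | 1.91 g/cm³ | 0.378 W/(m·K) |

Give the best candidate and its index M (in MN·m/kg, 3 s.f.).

Screen on constraints: k ≥ 0.709 W/(m·K). Survivors: candidate G, candidate R, candidate L.
Convert each candidate to consistent units, then evaluate M:
  candidate G: E = 406.2 GPa, ρ = 3124 kg/m³
  candidate R: E = 98.65 GPa, ρ = 8440 kg/m³
  candidate L: E = 64.90 GPa, ρ = 2296 kg/m³
  candidate G: M = 130 MN·m/kg
  candidate L: M = 28.3 MN·m/kg
  candidate R: M = 11.7 MN·m/kg
Candidate G ranks first.

candidate G, M = 130 MN·m/kg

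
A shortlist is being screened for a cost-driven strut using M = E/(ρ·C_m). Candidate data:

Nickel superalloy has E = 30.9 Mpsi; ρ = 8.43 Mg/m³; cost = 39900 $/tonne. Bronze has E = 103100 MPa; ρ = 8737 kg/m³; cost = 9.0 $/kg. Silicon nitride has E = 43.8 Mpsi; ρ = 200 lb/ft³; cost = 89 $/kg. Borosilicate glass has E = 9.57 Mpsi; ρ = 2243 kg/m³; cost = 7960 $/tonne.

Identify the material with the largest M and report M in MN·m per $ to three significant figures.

borosilicate glass, M = 3.70 MN·m per $

After converting to SI:
  nickel superalloy: E = 213.0 GPa, ρ = 8430 kg/m³, cost = 39.90 $/kg
  bronze: E = 103.1 GPa, ρ = 8737 kg/m³, cost = 9.000 $/kg
  silicon nitride: E = 302.0 GPa, ρ = 3204 kg/m³, cost = 89.00 $/kg
  borosilicate glass: E = 65.98 GPa, ρ = 2243 kg/m³, cost = 7.960 $/kg
  borosilicate glass: M = 3.70 MN·m per $
  bronze: M = 1.31 MN·m per $
  silicon nitride: M = 1.06 MN·m per $
  nickel superalloy: M = 0.633 MN·m per $
Borosilicate glass has the largest M.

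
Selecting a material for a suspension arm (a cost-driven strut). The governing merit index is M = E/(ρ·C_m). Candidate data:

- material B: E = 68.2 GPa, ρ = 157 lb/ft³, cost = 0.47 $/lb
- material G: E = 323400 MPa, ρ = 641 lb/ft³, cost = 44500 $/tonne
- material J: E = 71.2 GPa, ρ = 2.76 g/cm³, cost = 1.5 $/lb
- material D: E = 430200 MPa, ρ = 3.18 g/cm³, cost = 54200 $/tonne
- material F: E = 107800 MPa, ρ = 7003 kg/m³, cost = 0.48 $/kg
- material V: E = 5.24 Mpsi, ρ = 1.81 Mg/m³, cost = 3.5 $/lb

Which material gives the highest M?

material F

Convert each candidate to consistent units, then evaluate M:
  material B: E = 68.20 GPa, ρ = 2515 kg/m³, cost = 1.036 $/kg
  material G: E = 323.4 GPa, ρ = 10270 kg/m³, cost = 44.50 $/kg
  material J: E = 71.20 GPa, ρ = 2760 kg/m³, cost = 3.307 $/kg
  material D: E = 430.2 GPa, ρ = 3180 kg/m³, cost = 54.20 $/kg
  material F: E = 107.8 GPa, ρ = 7003 kg/m³, cost = 0.4800 $/kg
  material V: E = 36.13 GPa, ρ = 1810 kg/m³, cost = 7.716 $/kg
  material F: M = 32.1 MN·m per $
  material B: M = 26.2 MN·m per $
  material J: M = 7.80 MN·m per $
  material V: M = 2.59 MN·m per $
  material D: M = 2.50 MN·m per $
  material G: M = 0.708 MN·m per $
Material F ranks first.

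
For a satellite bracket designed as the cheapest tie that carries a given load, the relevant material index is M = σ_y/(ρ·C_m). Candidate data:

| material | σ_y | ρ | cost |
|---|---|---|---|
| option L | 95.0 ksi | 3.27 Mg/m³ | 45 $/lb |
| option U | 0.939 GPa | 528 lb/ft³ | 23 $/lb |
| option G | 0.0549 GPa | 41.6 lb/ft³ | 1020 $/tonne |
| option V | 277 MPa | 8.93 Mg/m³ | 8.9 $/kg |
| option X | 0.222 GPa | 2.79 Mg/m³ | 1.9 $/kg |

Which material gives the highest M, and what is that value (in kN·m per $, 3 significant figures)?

option G, M = 80.8 kN·m per $

Convert each candidate to consistent units, then evaluate M:
  option L: σ_y = 655.0 MPa, ρ = 3270 kg/m³, cost = 99.21 $/kg
  option U: σ_y = 939.0 MPa, ρ = 8458 kg/m³, cost = 50.71 $/kg
  option G: σ_y = 54.90 MPa, ρ = 666.4 kg/m³, cost = 1.020 $/kg
  option V: σ_y = 277.0 MPa, ρ = 8930 kg/m³, cost = 8.900 $/kg
  option X: σ_y = 222.0 MPa, ρ = 2790 kg/m³, cost = 1.900 $/kg
  option G: M = 80.8 kN·m per $
  option X: M = 41.9 kN·m per $
  option V: M = 3.49 kN·m per $
  option U: M = 2.19 kN·m per $
  option L: M = 2.02 kN·m per $
Option G ranks first.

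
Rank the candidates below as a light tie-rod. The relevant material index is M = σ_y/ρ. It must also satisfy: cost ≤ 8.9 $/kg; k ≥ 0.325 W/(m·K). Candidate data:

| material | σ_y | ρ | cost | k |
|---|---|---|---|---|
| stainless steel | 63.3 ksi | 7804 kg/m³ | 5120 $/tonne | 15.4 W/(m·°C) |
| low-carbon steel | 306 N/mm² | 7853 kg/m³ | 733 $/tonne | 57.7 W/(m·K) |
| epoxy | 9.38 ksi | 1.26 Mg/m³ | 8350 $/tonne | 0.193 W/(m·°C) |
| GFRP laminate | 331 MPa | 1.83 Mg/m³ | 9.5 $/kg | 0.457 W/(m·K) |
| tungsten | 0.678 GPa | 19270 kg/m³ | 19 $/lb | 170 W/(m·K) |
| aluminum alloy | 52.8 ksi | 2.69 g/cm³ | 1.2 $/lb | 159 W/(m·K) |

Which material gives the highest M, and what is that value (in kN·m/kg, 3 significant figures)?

Screen on constraints: cost ≤ 8.9 $/kg; k ≥ 0.325 W/(m·K). Survivors: stainless steel, low-carbon steel, aluminum alloy.
After converting to SI:
  stainless steel: σ_y = 436.4 MPa, ρ = 7804 kg/m³
  low-carbon steel: σ_y = 306.0 MPa, ρ = 7853 kg/m³
  aluminum alloy: σ_y = 364.0 MPa, ρ = 2690 kg/m³
  aluminum alloy: M = 135 kN·m/kg
  stainless steel: M = 55.9 kN·m/kg
  low-carbon steel: M = 39.0 kN·m/kg
Highest index: aluminum alloy.

aluminum alloy, M = 135 kN·m/kg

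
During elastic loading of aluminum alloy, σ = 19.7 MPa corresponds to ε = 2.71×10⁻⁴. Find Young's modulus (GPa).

72.7 GPa

E = σ/ε = 19.7 MPa / 2.71×10⁻⁴ = 72690 MPa = 72.7 GPa.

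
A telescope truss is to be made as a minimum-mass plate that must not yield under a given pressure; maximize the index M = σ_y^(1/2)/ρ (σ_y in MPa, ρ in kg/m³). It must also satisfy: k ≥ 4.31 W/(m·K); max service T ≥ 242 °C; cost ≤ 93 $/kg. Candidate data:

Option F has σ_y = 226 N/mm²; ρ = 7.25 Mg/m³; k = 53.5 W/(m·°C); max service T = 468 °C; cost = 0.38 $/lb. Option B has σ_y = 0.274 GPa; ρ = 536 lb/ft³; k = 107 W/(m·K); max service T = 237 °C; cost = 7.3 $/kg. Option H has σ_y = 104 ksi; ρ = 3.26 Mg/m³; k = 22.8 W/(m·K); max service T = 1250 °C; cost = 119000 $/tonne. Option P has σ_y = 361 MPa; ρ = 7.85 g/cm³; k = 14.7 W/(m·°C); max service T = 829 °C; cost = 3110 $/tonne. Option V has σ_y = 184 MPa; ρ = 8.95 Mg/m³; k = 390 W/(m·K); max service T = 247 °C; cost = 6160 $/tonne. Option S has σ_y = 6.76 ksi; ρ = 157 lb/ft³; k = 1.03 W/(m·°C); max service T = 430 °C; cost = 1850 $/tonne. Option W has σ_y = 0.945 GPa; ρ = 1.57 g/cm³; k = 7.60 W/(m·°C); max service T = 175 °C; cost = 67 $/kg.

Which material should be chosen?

Screen on constraints: k ≥ 4.31 W/(m·K); max service T ≥ 242 °C; cost ≤ 93 $/kg. Survivors: option F, option P, option V.
Normalizing units and computing the index:
  option F: σ_y = 226.0 MPa, ρ = 7250 kg/m³
  option P: σ_y = 361.0 MPa, ρ = 7850 kg/m³
  option V: σ_y = 184.0 MPa, ρ = 8950 kg/m³
  option P: M = 2.42×10⁻³
  option F: M = 2.07×10⁻³
  option V: M = 1.52×10⁻³
Option P has the largest M.

option P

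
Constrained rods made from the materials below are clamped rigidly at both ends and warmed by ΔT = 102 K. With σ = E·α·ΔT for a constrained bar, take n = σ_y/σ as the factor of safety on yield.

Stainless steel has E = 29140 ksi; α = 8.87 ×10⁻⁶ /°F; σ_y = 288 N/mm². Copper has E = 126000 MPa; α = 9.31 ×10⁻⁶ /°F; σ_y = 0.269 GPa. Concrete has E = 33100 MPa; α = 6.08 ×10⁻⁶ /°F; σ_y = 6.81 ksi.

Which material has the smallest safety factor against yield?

With everything in SI (GPa, ×10⁻⁶/K, MPa):
  stainless steel: E = 200.9, α = 16.0, σ_y = 288.0 → σ = 327 MPa, n = 0.880
  copper: E = 126.0, α = 16.8, σ_y = 269.0 → σ = 215 MPa, n = 1.25
  concrete: E = 33.10, α = 10.9, σ_y = 46.95 → σ = 36.9 MPa, n = 1.27
Smallest n: stainless steel with n = 0.880.

stainless steel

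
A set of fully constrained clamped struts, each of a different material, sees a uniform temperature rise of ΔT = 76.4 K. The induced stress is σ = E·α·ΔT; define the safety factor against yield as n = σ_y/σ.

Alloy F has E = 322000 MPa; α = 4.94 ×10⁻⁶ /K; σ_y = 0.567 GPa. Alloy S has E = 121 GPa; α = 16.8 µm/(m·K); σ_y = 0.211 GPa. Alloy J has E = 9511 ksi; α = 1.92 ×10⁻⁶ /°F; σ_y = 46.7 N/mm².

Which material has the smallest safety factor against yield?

With everything in SI (GPa, ×10⁻⁶/K, MPa):
  alloy F: E = 322.0, α = 4.94, σ_y = 567.0 → σ = 122 MPa, n = 4.67
  alloy S: E = 121.0, α = 16.8, σ_y = 211.0 → σ = 155 MPa, n = 1.36
  alloy J: E = 65.58, α = 3.46, σ_y = 46.70 → σ = 17.3 MPa, n = 2.70
Smallest n: alloy S with n = 1.36.

alloy S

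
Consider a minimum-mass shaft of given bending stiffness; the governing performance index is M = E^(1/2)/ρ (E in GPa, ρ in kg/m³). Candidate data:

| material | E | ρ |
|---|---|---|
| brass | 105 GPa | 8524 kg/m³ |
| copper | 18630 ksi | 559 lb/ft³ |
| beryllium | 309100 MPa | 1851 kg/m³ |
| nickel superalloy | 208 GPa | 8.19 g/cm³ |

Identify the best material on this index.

beryllium

After converting to SI:
  brass: E = 105.0 GPa, ρ = 8524 kg/m³
  copper: E = 128.4 GPa, ρ = 8954 kg/m³
  beryllium: E = 309.1 GPa, ρ = 1851 kg/m³
  nickel superalloy: E = 208.0 GPa, ρ = 8190 kg/m³
  beryllium: M = 9.50×10⁻³
  nickel superalloy: M = 1.76×10⁻³
  copper: M = 1.27×10⁻³
  brass: M = 1.20×10⁻³
The maximum is for beryllium.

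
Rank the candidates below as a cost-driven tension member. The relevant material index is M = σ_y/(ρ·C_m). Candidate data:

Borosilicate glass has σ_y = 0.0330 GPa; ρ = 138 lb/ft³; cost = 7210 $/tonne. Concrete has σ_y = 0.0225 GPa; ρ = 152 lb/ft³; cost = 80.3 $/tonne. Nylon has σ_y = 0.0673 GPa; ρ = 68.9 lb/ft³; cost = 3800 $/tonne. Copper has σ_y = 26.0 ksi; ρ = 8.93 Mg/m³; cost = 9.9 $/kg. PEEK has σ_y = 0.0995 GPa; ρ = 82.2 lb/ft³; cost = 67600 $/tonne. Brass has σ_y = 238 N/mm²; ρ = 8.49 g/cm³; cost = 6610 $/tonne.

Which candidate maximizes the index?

In SI units:
  borosilicate glass: σ_y = 33.00 MPa, ρ = 2211 kg/m³, cost = 7.210 $/kg
  concrete: σ_y = 22.50 MPa, ρ = 2435 kg/m³, cost = 0.08030 $/kg
  nylon: σ_y = 67.30 MPa, ρ = 1104 kg/m³, cost = 3.800 $/kg
  copper: σ_y = 179.3 MPa, ρ = 8930 kg/m³, cost = 9.900 $/kg
  PEEK: σ_y = 99.50 MPa, ρ = 1317 kg/m³, cost = 67.60 $/kg
  brass: σ_y = 238.0 MPa, ρ = 8490 kg/m³, cost = 6.610 $/kg
  concrete: M = 115 kN·m per $
  nylon: M = 16.0 kN·m per $
  brass: M = 4.24 kN·m per $
  borosilicate glass: M = 2.07 kN·m per $
  copper: M = 2.03 kN·m per $
  PEEK: M = 1.12 kN·m per $
Concrete has the largest M.

concrete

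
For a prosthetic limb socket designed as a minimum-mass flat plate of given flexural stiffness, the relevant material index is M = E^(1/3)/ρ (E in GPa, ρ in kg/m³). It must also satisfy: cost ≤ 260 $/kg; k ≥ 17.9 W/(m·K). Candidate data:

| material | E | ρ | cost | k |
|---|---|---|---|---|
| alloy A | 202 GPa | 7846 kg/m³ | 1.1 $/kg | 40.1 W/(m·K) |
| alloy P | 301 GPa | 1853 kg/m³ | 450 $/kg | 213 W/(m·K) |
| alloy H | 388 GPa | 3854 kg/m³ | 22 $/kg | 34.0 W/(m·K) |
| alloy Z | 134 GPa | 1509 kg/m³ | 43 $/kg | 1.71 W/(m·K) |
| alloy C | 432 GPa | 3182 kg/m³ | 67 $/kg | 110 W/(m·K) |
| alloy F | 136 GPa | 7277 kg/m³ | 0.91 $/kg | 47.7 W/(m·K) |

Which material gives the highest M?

alloy C

Screen on constraints: cost ≤ 260 $/kg; k ≥ 17.9 W/(m·K). Survivors: alloy A, alloy H, alloy C, alloy F.
Per-candidate index values:
  alloy C: M = 2.38×10⁻³
  alloy H: M = 1.89×10⁻³
  alloy A: M = 0.748×10⁻³
  alloy F: M = 0.707×10⁻³
The maximum is for alloy C.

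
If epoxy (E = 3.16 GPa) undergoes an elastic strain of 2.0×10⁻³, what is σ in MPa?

6.32 MPa

σ = E·ε = 3160 MPa × 2.0×10⁻³ = 6.32 MPa.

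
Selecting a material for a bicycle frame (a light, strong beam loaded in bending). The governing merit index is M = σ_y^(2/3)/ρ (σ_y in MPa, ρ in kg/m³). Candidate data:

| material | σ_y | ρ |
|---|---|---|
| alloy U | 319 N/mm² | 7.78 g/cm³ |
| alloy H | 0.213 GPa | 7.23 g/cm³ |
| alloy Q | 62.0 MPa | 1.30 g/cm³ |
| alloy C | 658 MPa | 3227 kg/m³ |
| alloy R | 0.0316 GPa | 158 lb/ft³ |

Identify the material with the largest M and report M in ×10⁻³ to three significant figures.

Normalizing units and computing the index:
  alloy U: σ_y = 319.0 MPa, ρ = 7780 kg/m³
  alloy H: σ_y = 213.0 MPa, ρ = 7230 kg/m³
  alloy Q: σ_y = 62.00 MPa, ρ = 1300 kg/m³
  alloy C: σ_y = 658.0 MPa, ρ = 3227 kg/m³
  alloy R: σ_y = 31.60 MPa, ρ = 2531 kg/m³
  alloy C: M = 23.4×10⁻³
  alloy Q: M = 12.0×10⁻³
  alloy U: M = 6.00×10⁻³
  alloy H: M = 4.93×10⁻³
  alloy R: M = 3.95×10⁻³
The maximum is for alloy C.

alloy C, M = 23.4×10⁻³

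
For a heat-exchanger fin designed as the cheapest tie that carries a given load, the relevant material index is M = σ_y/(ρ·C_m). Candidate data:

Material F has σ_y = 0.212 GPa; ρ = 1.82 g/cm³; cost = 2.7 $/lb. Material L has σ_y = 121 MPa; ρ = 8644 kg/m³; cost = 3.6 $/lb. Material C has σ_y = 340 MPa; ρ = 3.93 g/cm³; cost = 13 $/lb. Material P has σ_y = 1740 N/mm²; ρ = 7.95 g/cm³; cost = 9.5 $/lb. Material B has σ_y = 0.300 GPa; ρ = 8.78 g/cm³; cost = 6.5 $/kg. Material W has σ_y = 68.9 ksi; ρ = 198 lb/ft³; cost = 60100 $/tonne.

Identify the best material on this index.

material F

Normalizing units and computing the index:
  material F: σ_y = 212.0 MPa, ρ = 1820 kg/m³, cost = 5.952 $/kg
  material L: σ_y = 121.0 MPa, ρ = 8644 kg/m³, cost = 7.937 $/kg
  material C: σ_y = 340.0 MPa, ρ = 3930 kg/m³, cost = 28.66 $/kg
  material P: σ_y = 1740 MPa, ρ = 7950 kg/m³, cost = 20.94 $/kg
  material B: σ_y = 300.0 MPa, ρ = 8780 kg/m³, cost = 6.500 $/kg
  material W: σ_y = 475.0 MPa, ρ = 3172 kg/m³, cost = 60.10 $/kg
  material F: M = 19.6 kN·m per $
  material P: M = 10.5 kN·m per $
  material B: M = 5.26 kN·m per $
  material C: M = 3.02 kN·m per $
  material W: M = 2.49 kN·m per $
  material L: M = 1.76 kN·m per $
The maximum is for material F.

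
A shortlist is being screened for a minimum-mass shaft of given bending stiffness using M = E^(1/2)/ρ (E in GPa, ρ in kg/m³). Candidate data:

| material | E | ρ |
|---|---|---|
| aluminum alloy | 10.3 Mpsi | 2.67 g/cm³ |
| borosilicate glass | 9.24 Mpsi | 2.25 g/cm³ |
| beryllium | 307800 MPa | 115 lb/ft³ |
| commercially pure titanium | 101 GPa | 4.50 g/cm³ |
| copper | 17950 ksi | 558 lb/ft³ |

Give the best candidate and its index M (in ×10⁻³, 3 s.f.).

Convert each candidate to consistent units, then evaluate M:
  aluminum alloy: E = 71.02 GPa, ρ = 2670 kg/m³
  borosilicate glass: E = 63.71 GPa, ρ = 2250 kg/m³
  beryllium: E = 307.8 GPa, ρ = 1842 kg/m³
  commercially pure titanium: E = 101.0 GPa, ρ = 4500 kg/m³
  copper: E = 123.8 GPa, ρ = 8938 kg/m³
  beryllium: M = 9.52×10⁻³
  borosilicate glass: M = 3.55×10⁻³
  aluminum alloy: M = 3.16×10⁻³
  commercially pure titanium: M = 2.23×10⁻³
  copper: M = 1.24×10⁻³
The maximum is for beryllium.

beryllium, M = 9.52×10⁻³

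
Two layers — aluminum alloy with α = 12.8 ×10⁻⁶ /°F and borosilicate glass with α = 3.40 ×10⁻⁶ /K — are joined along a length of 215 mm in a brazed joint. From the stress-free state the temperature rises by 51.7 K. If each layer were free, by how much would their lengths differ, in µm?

218 µm

aluminum alloy: α = 12.8×10⁻⁶/°F × 9/5 = 23.0×10⁻⁶/K.
Δα = |23.0 − 3.40|×10⁻⁶/K = 19.6×10⁻⁶/K.
ΔL_mismatch = Δα·L·ΔT = 19.6×10⁻⁶ × 215.0 mm × 51.7 K = 218 µm.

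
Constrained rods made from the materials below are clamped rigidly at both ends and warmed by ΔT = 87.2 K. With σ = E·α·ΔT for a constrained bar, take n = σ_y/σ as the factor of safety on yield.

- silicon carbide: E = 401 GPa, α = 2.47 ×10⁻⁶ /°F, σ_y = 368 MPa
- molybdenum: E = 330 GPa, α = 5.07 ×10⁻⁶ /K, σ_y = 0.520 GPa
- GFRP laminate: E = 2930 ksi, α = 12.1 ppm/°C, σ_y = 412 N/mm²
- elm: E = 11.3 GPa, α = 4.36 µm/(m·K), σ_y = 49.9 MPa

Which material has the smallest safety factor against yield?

Converting E to GPa, α to ×10⁻⁶/K, σ_y to MPa, then σ and n for each:
  silicon carbide: E = 401.0, α = 4.45, σ_y = 368.0 → σ = 155 MPa, n = 2.37
  molybdenum: E = 330.0, α = 5.07, σ_y = 520.0 → σ = 146 MPa, n = 3.56
  GFRP laminate: E = 20.20, α = 12.1, σ_y = 412.0 → σ = 21.3 MPa, n = 19.3
  elm: E = 11.30, α = 4.36, σ_y = 49.90 → σ = 4.30 MPa, n = 11.6
Silicon carbide has the lowest safety factor, n = 2.37.

silicon carbide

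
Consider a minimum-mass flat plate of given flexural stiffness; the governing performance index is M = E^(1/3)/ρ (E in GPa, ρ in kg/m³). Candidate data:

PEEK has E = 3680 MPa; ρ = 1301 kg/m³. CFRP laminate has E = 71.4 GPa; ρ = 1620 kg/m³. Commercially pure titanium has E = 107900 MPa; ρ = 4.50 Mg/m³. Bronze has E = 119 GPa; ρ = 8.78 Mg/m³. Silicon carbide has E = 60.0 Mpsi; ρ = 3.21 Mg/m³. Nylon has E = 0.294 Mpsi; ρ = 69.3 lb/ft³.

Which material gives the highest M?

CFRP laminate

Convert each candidate to consistent units, then evaluate M:
  PEEK: E = 3.680 GPa, ρ = 1301 kg/m³
  CFRP laminate: E = 71.40 GPa, ρ = 1620 kg/m³
  commercially pure titanium: E = 107.9 GPa, ρ = 4500 kg/m³
  bronze: E = 119.0 GPa, ρ = 8780 kg/m³
  silicon carbide: E = 413.7 GPa, ρ = 3210 kg/m³
  nylon: E = 2.027 GPa, ρ = 1110 kg/m³
  CFRP laminate: M = 2.56×10⁻³
  silicon carbide: M = 2.32×10⁻³
  PEEK: M = 1.19×10⁻³
  nylon: M = 1.14×10⁻³
  commercially pure titanium: M = 1.06×10⁻³
  bronze: M = 0.560×10⁻³
Highest index: CFRP laminate.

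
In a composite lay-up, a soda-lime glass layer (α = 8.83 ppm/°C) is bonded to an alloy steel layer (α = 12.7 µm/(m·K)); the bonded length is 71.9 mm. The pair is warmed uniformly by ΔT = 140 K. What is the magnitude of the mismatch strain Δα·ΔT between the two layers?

5.42×10⁻⁴

Δα = |8.83 − 12.7|×10⁻⁶/K = 3.87×10⁻⁶/K.
Mismatch strain = Δα·ΔT = 3.87×10⁻⁶ × 140.0 = 5.42×10⁻⁴.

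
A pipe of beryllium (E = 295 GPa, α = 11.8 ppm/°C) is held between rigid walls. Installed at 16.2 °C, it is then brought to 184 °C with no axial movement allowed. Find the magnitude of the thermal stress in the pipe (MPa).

584 MPa

ΔT = 167.8 K. Constrained thermal stress σ = E·α·ΔT = 295.0×10³ MPa × 11.8×10⁻⁶ × 167.8 = 584 MPa (compressive).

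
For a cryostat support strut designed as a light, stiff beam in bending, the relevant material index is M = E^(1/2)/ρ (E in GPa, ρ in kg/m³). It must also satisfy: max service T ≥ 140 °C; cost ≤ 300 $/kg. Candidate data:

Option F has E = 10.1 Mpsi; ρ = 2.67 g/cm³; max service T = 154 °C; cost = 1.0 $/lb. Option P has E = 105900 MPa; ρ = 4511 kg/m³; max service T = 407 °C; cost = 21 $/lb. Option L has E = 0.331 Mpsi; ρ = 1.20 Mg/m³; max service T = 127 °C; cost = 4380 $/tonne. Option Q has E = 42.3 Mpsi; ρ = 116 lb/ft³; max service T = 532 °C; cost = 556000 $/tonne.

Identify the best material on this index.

Screen on constraints: max service T ≥ 140 °C; cost ≤ 300 $/kg. Survivors: option F, option P.
Convert each candidate to consistent units, then evaluate M:
  option F: E = 69.64 GPa, ρ = 2670 kg/m³
  option P: E = 105.9 GPa, ρ = 4511 kg/m³
  option F: M = 3.13×10⁻³
  option P: M = 2.28×10⁻³
The maximum is for option F.

option F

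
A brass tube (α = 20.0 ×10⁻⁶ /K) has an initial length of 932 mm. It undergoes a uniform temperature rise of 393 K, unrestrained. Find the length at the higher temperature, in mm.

ΔL = α·L₀·ΔT = 20.0×10⁻⁶ × 932 mm × 393.0 K = 7.33 mm.
L = L₀ + ΔL = 932 + 7.33 = 939.33 mm.

939.33 mm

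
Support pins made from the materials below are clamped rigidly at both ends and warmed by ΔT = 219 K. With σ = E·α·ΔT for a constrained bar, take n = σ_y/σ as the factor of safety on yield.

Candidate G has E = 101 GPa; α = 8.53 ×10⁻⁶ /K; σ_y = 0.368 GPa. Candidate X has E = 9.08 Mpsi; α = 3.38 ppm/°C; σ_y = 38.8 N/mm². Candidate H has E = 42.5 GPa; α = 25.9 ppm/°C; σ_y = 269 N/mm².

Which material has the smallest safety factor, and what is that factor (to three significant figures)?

With everything in SI (GPa, ×10⁻⁶/K, MPa):
  candidate G: E = 101.0, α = 8.53, σ_y = 368.0 → σ = 189 MPa, n = 1.95
  candidate X: E = 62.60, α = 3.38, σ_y = 38.80 → σ = 46.3 MPa, n = 0.837
  candidate H: E = 42.50, α = 25.9, σ_y = 269.0 → σ = 241 MPa, n = 1.12
Candidate X has the lowest safety factor, n = 0.837.

candidate X, n = 0.837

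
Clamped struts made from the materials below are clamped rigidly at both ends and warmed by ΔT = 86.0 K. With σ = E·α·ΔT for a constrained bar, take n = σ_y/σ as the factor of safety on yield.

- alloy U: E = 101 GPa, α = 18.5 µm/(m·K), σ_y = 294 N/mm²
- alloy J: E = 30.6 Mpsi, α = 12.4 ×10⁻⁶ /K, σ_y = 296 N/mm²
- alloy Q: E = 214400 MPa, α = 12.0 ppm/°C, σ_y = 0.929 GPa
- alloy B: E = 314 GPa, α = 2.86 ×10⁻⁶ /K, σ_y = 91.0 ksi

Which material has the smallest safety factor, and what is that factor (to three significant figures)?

alloy J, n = 1.32

With everything in SI (GPa, ×10⁻⁶/K, MPa):
  alloy U: E = 101.0, α = 18.5, σ_y = 294.0 → σ = 161 MPa, n = 1.83
  alloy J: E = 211.0, α = 12.4, σ_y = 296.0 → σ = 225 MPa, n = 1.32
  alloy Q: E = 214.4, α = 12.0, σ_y = 929.0 → σ = 221 MPa, n = 4.20
  alloy B: E = 314.0, α = 2.86, σ_y = 627.4 → σ = 77.2 MPa, n = 8.12
Smallest n: alloy J with n = 1.32.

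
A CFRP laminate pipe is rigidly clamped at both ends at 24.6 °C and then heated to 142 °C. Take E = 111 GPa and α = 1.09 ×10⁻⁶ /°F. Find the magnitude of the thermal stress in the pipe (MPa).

α = 1.09×10⁻⁶/°F × 9/5 = 1.96×10⁻⁶/K.
ΔT = 117.4 K. Constrained thermal stress σ = E·α·ΔT = 111.0×10³ MPa × 1.96×10⁻⁶ × 117.4 = 25.6 MPa (compressive).

25.6 MPa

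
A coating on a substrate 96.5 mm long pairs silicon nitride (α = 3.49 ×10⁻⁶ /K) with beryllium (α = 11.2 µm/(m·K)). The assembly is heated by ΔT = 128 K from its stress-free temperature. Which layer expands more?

α(silicon nitride) = 3.49×10⁻⁶/K vs α(beryllium) = 11.2×10⁻⁶/K.
Higher α expands more for the same ΔT: beryllium.

beryllium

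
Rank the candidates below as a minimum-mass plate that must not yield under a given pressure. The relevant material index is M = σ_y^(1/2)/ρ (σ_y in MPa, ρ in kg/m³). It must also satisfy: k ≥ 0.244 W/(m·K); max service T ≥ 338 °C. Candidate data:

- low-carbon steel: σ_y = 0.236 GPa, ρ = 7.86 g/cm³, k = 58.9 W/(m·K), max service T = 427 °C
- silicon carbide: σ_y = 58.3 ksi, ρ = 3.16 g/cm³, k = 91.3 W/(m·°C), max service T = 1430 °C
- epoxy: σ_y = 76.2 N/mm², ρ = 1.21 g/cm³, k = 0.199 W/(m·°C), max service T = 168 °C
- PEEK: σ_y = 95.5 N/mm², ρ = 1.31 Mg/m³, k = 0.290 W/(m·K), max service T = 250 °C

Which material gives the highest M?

Screen on constraints: k ≥ 0.244 W/(m·K); max service T ≥ 338 °C. Survivors: low-carbon steel, silicon carbide.
Normalizing units and computing the index:
  low-carbon steel: σ_y = 236.0 MPa, ρ = 7860 kg/m³
  silicon carbide: σ_y = 402.0 MPa, ρ = 3160 kg/m³
  silicon carbide: M = 6.34×10⁻³
  low-carbon steel: M = 1.95×10⁻³
The maximum is for silicon carbide.

silicon carbide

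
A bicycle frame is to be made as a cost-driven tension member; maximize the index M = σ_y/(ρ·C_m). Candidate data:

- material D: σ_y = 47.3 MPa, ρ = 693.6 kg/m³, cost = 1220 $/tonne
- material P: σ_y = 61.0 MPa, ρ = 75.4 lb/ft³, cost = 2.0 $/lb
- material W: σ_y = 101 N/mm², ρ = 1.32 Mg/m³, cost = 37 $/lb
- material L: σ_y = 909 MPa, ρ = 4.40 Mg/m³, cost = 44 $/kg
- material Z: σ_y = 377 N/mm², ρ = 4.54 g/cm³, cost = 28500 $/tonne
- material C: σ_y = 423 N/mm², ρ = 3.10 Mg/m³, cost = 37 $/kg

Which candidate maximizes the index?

material D

In SI units:
  material D: σ_y = 47.30 MPa, ρ = 693.6 kg/m³, cost = 1.220 $/kg
  material P: σ_y = 61.00 MPa, ρ = 1208 kg/m³, cost = 4.409 $/kg
  material W: σ_y = 101.0 MPa, ρ = 1320 kg/m³, cost = 81.57 $/kg
  material L: σ_y = 909.0 MPa, ρ = 4400 kg/m³, cost = 44.00 $/kg
  material Z: σ_y = 377.0 MPa, ρ = 4540 kg/m³, cost = 28.50 $/kg
  material C: σ_y = 423.0 MPa, ρ = 3100 kg/m³, cost = 37.00 $/kg
  material D: M = 55.9 kN·m per $
  material P: M = 11.5 kN·m per $
  material L: M = 4.70 kN·m per $
  material C: M = 3.69 kN·m per $
  material Z: M = 2.91 kN·m per $
  material W: M = 0.938 kN·m per $
Material D has the largest M.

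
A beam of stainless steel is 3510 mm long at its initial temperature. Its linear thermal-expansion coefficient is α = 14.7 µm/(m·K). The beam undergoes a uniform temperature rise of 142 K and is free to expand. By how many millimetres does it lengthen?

ΔL = α·L₀·ΔT = 14.7×10⁻⁶ × 3510 mm × 142.0 K = 7.33 mm.

7.33 mm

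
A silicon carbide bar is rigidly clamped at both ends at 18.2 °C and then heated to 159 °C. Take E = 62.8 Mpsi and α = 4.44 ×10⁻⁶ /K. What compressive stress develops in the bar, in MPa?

271 MPa

E = 62.8 Mpsi = 433.0 GPa.
ΔT = 140.8 K. Constrained thermal stress σ = E·α·ΔT = 433.0×10³ MPa × 4.44×10⁻⁶ × 140.8 = 271 MPa (compressive).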